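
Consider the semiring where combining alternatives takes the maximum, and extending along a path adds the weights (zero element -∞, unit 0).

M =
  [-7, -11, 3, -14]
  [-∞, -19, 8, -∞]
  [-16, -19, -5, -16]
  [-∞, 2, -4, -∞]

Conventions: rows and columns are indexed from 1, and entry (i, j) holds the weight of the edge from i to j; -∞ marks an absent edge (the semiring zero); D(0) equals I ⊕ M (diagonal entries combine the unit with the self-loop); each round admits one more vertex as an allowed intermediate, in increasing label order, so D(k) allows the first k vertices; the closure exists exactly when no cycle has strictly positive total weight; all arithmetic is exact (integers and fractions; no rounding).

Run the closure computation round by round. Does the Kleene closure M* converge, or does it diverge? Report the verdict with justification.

D(0):
  [0, -11, 3, -14]
  [-∞, 0, 8, -∞]
  [-16, -19, 0, -16]
  [-∞, 2, -4, 0]
D(1):
  [0, -11, 3, -14]
  [-∞, 0, 8, -∞]
  [-16, -19, 0, -16]
  [-∞, 2, -4, 0]
D(2):
  [0, -11, 3, -14]
  [-∞, 0, 8, -∞]
  [-16, -19, 0, -16]
  [-∞, 2, 10, 0]
D(3):
  [0, -11, 3, -13]
  [-8, 0, 8, -8]
  [-16, -19, 0, -16]
  [-6, 2, 10, 0]
D(4):
  [0, -11, 3, -13]
  [-8, 0, 8, -8]
  [-16, -14, 0, -16]
  [-6, 2, 10, 0]
Key observation: every diagonal entry stays at the unit through all rounds, so no improving cycle exists.
Answer: CONVERGES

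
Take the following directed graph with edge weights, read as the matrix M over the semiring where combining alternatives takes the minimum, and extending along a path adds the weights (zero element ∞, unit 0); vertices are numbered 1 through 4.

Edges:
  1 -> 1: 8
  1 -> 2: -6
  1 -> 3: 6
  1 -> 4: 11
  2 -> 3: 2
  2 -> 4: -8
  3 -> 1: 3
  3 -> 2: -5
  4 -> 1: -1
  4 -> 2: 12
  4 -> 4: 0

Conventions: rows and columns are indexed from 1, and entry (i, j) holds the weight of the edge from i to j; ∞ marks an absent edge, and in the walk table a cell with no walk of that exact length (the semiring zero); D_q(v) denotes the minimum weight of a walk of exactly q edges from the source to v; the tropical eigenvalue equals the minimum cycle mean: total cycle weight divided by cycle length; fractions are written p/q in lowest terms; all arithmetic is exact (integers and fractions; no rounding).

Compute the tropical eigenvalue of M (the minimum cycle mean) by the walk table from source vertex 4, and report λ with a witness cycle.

q=0: [∞, ∞, ∞, 0]
q=1: [-1, 12, ∞, 0]
q=2: [-1, -7, 5, 0]
q=3: [-1, -7, -5, -15]
q=4: [-16, -10, -5, -15]
Optimal cycle mean attained by: cycle 1->2->4->1, total (-6) + (-8) + (-1), length 3.
Answer: λ = -5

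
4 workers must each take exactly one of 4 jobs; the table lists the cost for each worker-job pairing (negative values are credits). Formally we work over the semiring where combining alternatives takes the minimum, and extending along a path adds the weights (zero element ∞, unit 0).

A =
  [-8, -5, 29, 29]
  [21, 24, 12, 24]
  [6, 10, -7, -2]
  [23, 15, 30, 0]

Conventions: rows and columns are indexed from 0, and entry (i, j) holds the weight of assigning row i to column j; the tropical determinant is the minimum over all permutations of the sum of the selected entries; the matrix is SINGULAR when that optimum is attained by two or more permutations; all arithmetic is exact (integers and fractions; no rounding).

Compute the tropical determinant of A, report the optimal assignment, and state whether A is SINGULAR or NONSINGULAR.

σ = (0, 1, 2, 3): (-8) + 24 + (-7) + 0 = 9
σ = (0, 1, 3, 2): (-8) + 24 + (-2) + 30 = 44
σ = (0, 2, 1, 3): (-8) + 12 + 10 + 0 = 14
σ = (0, 2, 3, 1): (-8) + 12 + (-2) + 15 = 17
σ = (0, 3, 1, 2): (-8) + 24 + 10 + 30 = 56
σ = (0, 3, 2, 1): (-8) + 24 + (-7) + 15 = 24
σ = (1, 0, 2, 3): (-5) + 21 + (-7) + 0 = 9
σ = (1, 0, 3, 2): (-5) + 21 + (-2) + 30 = 44
σ = (1, 2, 0, 3): (-5) + 12 + 6 + 0 = 13
σ = (1, 2, 3, 0): (-5) + 12 + (-2) + 23 = 28
σ = (1, 3, 0, 2): (-5) + 24 + 6 + 30 = 55
σ = (1, 3, 2, 0): (-5) + 24 + (-7) + 23 = 35
σ = (2, 0, 1, 3): 29 + 21 + 10 + 0 = 60
σ = (2, 0, 3, 1): 29 + 21 + (-2) + 15 = 63
σ = (2, 1, 0, 3): 29 + 24 + 6 + 0 = 59
σ = (2, 1, 3, 0): 29 + 24 + (-2) + 23 = 74
σ = (2, 3, 0, 1): 29 + 24 + 6 + 15 = 74
σ = (2, 3, 1, 0): 29 + 24 + 10 + 23 = 86
σ = (3, 0, 1, 2): 29 + 21 + 10 + 30 = 90
σ = (3, 0, 2, 1): 29 + 21 + (-7) + 15 = 58
σ = (3, 1, 0, 2): 29 + 24 + 6 + 30 = 89
σ = (3, 1, 2, 0): 29 + 24 + (-7) + 23 = 69
σ = (3, 2, 0, 1): 29 + 12 + 6 + 15 = 62
σ = (3, 2, 1, 0): 29 + 12 + 10 + 23 = 74
Optimal value attained by: σ = (0, 1, 2, 3).
Answer: det⊕(A) = 9; verdict: SINGULAR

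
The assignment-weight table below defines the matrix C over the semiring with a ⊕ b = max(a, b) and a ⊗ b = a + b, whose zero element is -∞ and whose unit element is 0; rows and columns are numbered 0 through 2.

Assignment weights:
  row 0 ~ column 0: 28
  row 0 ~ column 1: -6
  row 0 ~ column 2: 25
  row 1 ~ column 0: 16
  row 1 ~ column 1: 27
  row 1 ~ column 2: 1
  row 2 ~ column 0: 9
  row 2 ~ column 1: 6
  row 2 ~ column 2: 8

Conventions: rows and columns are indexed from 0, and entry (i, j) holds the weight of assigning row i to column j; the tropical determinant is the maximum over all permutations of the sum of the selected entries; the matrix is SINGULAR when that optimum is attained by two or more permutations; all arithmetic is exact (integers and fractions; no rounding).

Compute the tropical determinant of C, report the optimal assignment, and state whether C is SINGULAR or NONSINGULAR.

σ = (0, 1, 2): 28 + 27 + 8 = 63
σ = (0, 2, 1): 28 + 1 + 6 = 35
σ = (1, 0, 2): (-6) + 16 + 8 = 18
σ = (1, 2, 0): (-6) + 1 + 9 = 4
σ = (2, 0, 1): 25 + 16 + 6 = 47
σ = (2, 1, 0): 25 + 27 + 9 = 61
Optimal value attained by: σ = (0, 1, 2).
Answer: det⊕(C) = 63; verdict: NONSINGULAR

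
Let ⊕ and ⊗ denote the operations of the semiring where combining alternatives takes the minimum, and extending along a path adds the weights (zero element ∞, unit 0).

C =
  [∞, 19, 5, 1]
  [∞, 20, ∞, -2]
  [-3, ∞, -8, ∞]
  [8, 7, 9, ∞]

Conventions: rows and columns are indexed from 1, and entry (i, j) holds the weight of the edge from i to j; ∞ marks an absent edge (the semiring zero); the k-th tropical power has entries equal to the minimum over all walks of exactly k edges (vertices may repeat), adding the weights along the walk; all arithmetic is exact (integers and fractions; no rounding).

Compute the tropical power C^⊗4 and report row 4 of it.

C^⊗2:
  [2, 8, -3, 17]
  [6, 5, 7, 18]
  [-11, 16, -16, -2]
  [6, 27, 1, 5]
C^⊗3:
  [-6, 21, -11, 3]
  [4, 25, -1, 3]
  [-19, 5, -24, -10]
  [-2, 12, -7, 7]
C^⊗4:
  [-14, 10, -19, -5]
  [-4, 10, -9, 5]
  [-27, -3, -32, -18]
  [-10, 14, -15, -1]
Answer: row 4 of C^⊗4 = [-10, 14, -15, -1]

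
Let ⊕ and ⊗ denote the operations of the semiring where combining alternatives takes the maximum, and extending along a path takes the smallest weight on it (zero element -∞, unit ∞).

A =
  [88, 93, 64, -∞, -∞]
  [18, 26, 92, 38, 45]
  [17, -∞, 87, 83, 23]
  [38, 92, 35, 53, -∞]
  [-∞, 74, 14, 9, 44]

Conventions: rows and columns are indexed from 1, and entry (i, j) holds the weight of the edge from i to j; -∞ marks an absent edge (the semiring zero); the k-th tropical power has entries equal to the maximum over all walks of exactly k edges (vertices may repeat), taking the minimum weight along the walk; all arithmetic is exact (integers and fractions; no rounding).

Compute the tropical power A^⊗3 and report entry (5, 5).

A^⊗2:
  [88, 88, 92, 64, 45]
  [38, 45, 87, 83, 44]
  [38, 83, 87, 83, 23]
  [38, 53, 92, 53, 45]
  [18, 44, 74, 38, 45]
A^⊗3:
  [88, 88, 88, 83, 45]
  [38, 83, 87, 83, 45]
  [38, 83, 87, 83, 45]
  [38, 53, 87, 83, 45]
  [38, 45, 74, 74, 44]
Key observation: the optimum is the walk 5->2->5->5, with weight 74 min 45 min 44 = 44.
Optimal value attained by: walk 5->2->5->5.
Answer: (A^⊗3)[5][5] = 44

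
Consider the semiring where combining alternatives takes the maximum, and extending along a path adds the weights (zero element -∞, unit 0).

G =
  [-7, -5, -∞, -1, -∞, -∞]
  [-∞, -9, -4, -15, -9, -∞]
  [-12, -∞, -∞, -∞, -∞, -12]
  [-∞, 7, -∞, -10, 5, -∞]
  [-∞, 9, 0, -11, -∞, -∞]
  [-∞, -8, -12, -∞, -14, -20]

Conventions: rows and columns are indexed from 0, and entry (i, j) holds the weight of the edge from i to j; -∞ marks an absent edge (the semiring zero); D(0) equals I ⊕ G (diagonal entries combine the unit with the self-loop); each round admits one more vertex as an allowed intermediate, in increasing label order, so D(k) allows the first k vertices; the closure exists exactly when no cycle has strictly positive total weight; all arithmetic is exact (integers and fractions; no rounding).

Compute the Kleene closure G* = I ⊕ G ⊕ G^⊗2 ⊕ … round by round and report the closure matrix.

D(0):
  [0, -5, -∞, -1, -∞, -∞]
  [-∞, 0, -4, -15, -9, -∞]
  [-12, -∞, 0, -∞, -∞, -12]
  [-∞, 7, -∞, 0, 5, -∞]
  [-∞, 9, 0, -11, 0, -∞]
  [-∞, -8, -12, -∞, -14, 0]
D(1):
  [0, -5, -∞, -1, -∞, -∞]
  [-∞, 0, -4, -15, -9, -∞]
  [-12, -17, 0, -13, -∞, -12]
  [-∞, 7, -∞, 0, 5, -∞]
  [-∞, 9, 0, -11, 0, -∞]
  [-∞, -8, -12, -∞, -14, 0]
D(2):
  [0, -5, -9, -1, -14, -∞]
  [-∞, 0, -4, -15, -9, -∞]
  [-12, -17, 0, -13, -26, -12]
  [-∞, 7, 3, 0, 5, -∞]
  [-∞, 9, 5, -6, 0, -∞]
  [-∞, -8, -12, -23, -14, 0]
D(3):
  [0, -5, -9, -1, -14, -21]
  [-16, 0, -4, -15, -9, -16]
  [-12, -17, 0, -13, -26, -12]
  [-9, 7, 3, 0, 5, -9]
  [-7, 9, 5, -6, 0, -7]
  [-24, -8, -12, -23, -14, 0]
D(4):
  [0, 6, 2, -1, 4, -10]
  [-16, 0, -4, -15, -9, -16]
  [-12, -6, 0, -13, -8, -12]
  [-9, 7, 3, 0, 5, -9]
  [-7, 9, 5, -6, 0, -7]
  [-24, -8, -12, -23, -14, 0]
D(5):
  [0, 13, 9, -1, 4, -3]
  [-16, 0, -4, -15, -9, -16]
  [-12, 1, 0, -13, -8, -12]
  [-2, 14, 10, 0, 5, -2]
  [-7, 9, 5, -6, 0, -7]
  [-21, -5, -9, -20, -14, 0]
D(6):
  [0, 13, 9, -1, 4, -3]
  [-16, 0, -4, -15, -9, -16]
  [-12, 1, 0, -13, -8, -12]
  [-2, 14, 10, 0, 5, -2]
  [-7, 9, 5, -6, 0, -7]
  [-21, -5, -9, -20, -14, 0]
Answer: G* = [[0, 13, 9, -1, 4, -3], [-16, 0, -4, -15, -9, -16], [-12, 1, 0, -13, -8, -12], [-2, 14, 10, 0, 5, -2], [-7, 9, 5, -6, 0, -7], [-21, -5, -9, -20, -14, 0]]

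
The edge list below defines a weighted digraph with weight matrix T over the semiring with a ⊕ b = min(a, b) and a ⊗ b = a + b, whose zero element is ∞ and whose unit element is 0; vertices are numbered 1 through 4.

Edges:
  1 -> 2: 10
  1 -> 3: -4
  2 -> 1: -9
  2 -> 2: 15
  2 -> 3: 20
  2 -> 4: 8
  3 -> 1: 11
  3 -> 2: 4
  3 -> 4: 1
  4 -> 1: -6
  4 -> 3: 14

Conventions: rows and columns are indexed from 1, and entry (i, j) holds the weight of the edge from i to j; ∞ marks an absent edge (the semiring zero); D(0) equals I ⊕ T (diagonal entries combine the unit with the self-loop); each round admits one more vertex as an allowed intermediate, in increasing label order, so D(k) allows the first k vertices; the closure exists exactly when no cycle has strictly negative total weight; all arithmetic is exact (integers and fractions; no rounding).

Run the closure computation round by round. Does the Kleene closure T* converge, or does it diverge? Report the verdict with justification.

D(0):
  [0, 10, -4, ∞]
  [-9, 0, 20, 8]
  [11, 4, 0, 1]
  [-6, ∞, 14, 0]
D(1):
  [0, 10, -4, ∞]
  [-9, 0, -13, 8]
  [11, 4, 0, 1]
  [-6, 4, -10, 0]
Detection: at round 2, diagonal entry (3, 3) turns strictly negative.
Key observation: the cycle 3->2->1->3 has total weight 4 + (-9) + (-4), which is strictly negative.
Answer: DIVERGES — negative cycle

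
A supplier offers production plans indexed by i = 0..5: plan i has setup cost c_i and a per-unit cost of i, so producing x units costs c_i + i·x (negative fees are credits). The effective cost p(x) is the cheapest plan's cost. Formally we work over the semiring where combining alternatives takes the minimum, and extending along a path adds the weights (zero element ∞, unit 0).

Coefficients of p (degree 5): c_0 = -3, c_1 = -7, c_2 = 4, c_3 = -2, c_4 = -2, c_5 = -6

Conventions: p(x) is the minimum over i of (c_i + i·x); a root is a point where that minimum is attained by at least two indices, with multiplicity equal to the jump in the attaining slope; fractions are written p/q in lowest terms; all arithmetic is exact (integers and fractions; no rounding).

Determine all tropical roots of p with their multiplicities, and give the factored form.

hull edge (i=0, c=-3) to (i=1, c=-7): slope -4, span 1
hull edge (i=1, c=-7) to (i=5, c=-6): slope 1/4, span 4
Factored form: p(x) = -6 ⊗ (x ⊕ (-1/4)) ⊗ (x ⊕ (-1/4)) ⊗ (x ⊕ (-1/4)) ⊗ (x ⊕ (-1/4)) ⊗ (x ⊕ 4)
Answer: roots = -1/4 (mult 4), 4 (mult 1)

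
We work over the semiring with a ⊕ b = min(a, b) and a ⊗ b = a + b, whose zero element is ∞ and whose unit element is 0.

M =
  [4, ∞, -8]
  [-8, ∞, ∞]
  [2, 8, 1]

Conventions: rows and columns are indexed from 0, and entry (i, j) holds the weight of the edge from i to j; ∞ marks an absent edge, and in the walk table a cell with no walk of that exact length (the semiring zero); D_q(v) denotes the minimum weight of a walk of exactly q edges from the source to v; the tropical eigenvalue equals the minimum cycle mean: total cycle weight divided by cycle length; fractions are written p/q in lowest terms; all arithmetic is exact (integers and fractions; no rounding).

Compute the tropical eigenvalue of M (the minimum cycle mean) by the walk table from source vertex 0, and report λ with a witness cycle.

q=0: [0, ∞, ∞]
q=1: [4, ∞, -8]
q=2: [-6, 0, -7]
q=3: [-8, 1, -14]
Optimal cycle mean attained by: cycle 0->2->0, total (-8) + 2, length 2.
Answer: λ = -3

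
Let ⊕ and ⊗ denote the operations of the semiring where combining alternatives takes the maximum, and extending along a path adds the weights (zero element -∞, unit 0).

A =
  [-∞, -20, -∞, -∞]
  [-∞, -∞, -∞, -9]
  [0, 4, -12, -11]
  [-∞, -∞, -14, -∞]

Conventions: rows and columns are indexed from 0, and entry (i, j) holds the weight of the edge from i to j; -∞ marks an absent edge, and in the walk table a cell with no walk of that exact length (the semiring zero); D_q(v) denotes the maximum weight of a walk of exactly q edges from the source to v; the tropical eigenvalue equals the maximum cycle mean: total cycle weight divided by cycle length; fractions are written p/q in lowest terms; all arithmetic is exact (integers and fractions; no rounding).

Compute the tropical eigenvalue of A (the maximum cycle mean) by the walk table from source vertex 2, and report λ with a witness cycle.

q=0: [-∞, -∞, 0, -∞]
q=1: [0, 4, -12, -11]
q=2: [-12, -8, -24, -5]
q=3: [-24, -20, -19, -17]
q=4: [-19, -15, -31, -29]
Optimal cycle mean attained by: cycle 1->3->2->1, total (-9) + (-14) + 4, length 3.
Answer: λ = -19/3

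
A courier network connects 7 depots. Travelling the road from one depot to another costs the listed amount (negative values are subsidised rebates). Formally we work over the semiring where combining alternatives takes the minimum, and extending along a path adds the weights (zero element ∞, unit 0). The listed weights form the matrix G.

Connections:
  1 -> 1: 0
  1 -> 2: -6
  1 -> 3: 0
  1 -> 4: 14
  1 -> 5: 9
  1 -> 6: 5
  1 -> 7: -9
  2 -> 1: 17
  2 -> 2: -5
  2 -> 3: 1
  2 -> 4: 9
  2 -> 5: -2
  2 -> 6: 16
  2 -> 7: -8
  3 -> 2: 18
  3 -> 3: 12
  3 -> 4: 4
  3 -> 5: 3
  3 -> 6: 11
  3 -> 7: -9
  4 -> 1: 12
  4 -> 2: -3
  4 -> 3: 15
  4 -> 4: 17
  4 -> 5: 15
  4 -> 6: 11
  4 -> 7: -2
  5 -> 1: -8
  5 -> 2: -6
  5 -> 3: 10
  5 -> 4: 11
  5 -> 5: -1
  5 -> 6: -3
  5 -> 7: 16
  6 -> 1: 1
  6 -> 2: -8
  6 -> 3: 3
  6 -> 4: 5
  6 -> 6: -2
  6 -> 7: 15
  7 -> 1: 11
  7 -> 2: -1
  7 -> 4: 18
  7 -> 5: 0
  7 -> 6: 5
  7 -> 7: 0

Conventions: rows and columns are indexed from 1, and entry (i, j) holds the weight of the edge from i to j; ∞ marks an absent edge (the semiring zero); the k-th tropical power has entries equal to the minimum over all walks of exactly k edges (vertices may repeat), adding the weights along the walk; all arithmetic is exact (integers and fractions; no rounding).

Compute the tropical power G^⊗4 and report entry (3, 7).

G^⊗2:
  [0, -11, -5, 3, -9, -4, -14]
  [-10, -10, -4, 4, -8, -5, -13]
  [-5, -10, 13, 9, -9, -4, -9]
  [7, -8, -2, 6, -5, 3, -11]
  [-9, -14, -8, 2, -8, -5, -17]
  [-1, -13, -7, 1, -10, -4, -16]
  [-8, -6, 0, 8, -3, -3, -9]
G^⊗3:
  [-17, -16, -10, -2, -14, -12, -19]
  [-16, -16, -10, -1, -13, -11, -19]
  [-17, -15, -9, -1, -12, -12, -18]
  [-13, -13, -7, 1, -11, -8, -16]
  [-16, -19, -13, -5, -17, -12, -22]
  [-18, -18, -12, -4, -16, -13, -21]
  [-11, -14, -8, 2, -9, -6, -17]
G^⊗4:
  [-22, -23, -17, -7, -19, -17, -26]
  [-21, -22, -16, -7, -19, -16, -25]
  [-20, -23, -17, -7, -18, -15, -26]
  [-19, -19, -13, -4, -16, -14, -22]
  [-25, -24, -18, -10, -22, -20, -27]
  [-24, -24, -18, -9, -21, -19, -27]
  [-17, -19, -13, -5, -17, -12, -22]
Key observation: the optimum is the walk 3->7->5->1->7, with weight (-9) + 0 + (-8) + (-9) = -26.
Optimal value attained by: walk 3->7->5->1->7.
Answer: (G^⊗4)[3][7] = -26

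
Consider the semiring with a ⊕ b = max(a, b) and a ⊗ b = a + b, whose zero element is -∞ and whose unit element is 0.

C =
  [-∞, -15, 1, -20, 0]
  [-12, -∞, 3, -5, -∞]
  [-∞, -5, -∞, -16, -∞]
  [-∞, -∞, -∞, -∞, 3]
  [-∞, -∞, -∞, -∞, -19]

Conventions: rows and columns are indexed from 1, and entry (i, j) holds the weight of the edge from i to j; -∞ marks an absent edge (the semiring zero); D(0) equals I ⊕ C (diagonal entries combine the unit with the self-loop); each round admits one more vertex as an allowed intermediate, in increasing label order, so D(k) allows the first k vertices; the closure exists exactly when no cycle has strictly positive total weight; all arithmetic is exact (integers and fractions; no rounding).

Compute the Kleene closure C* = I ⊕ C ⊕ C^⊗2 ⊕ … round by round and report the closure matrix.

D(0):
  [0, -15, 1, -20, 0]
  [-12, 0, 3, -5, -∞]
  [-∞, -5, 0, -16, -∞]
  [-∞, -∞, -∞, 0, 3]
  [-∞, -∞, -∞, -∞, 0]
D(1):
  [0, -15, 1, -20, 0]
  [-12, 0, 3, -5, -12]
  [-∞, -5, 0, -16, -∞]
  [-∞, -∞, -∞, 0, 3]
  [-∞, -∞, -∞, -∞, 0]
D(2):
  [0, -15, 1, -20, 0]
  [-12, 0, 3, -5, -12]
  [-17, -5, 0, -10, -17]
  [-∞, -∞, -∞, 0, 3]
  [-∞, -∞, -∞, -∞, 0]
D(3):
  [0, -4, 1, -9, 0]
  [-12, 0, 3, -5, -12]
  [-17, -5, 0, -10, -17]
  [-∞, -∞, -∞, 0, 3]
  [-∞, -∞, -∞, -∞, 0]
D(4):
  [0, -4, 1, -9, 0]
  [-12, 0, 3, -5, -2]
  [-17, -5, 0, -10, -7]
  [-∞, -∞, -∞, 0, 3]
  [-∞, -∞, -∞, -∞, 0]
D(5):
  [0, -4, 1, -9, 0]
  [-12, 0, 3, -5, -2]
  [-17, -5, 0, -10, -7]
  [-∞, -∞, -∞, 0, 3]
  [-∞, -∞, -∞, -∞, 0]
Answer: C* = [[0, -4, 1, -9, 0], [-12, 0, 3, -5, -2], [-17, -5, 0, -10, -7], [-∞, -∞, -∞, 0, 3], [-∞, -∞, -∞, -∞, 0]]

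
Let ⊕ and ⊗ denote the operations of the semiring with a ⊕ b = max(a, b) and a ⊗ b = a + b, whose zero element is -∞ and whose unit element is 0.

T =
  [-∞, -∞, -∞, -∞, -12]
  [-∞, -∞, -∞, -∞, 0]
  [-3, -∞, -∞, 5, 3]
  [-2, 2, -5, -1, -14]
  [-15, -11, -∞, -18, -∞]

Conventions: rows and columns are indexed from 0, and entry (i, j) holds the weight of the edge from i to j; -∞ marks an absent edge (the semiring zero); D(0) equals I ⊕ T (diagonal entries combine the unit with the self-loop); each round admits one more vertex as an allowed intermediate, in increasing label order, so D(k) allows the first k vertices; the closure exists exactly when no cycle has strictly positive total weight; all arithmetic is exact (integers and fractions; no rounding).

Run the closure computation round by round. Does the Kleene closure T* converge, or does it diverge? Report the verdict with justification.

D(0):
  [0, -∞, -∞, -∞, -12]
  [-∞, 0, -∞, -∞, 0]
  [-3, -∞, 0, 5, 3]
  [-2, 2, -5, 0, -14]
  [-15, -11, -∞, -18, 0]
D(1):
  [0, -∞, -∞, -∞, -12]
  [-∞, 0, -∞, -∞, 0]
  [-3, -∞, 0, 5, 3]
  [-2, 2, -5, 0, -14]
  [-15, -11, -∞, -18, 0]
D(2):
  [0, -∞, -∞, -∞, -12]
  [-∞, 0, -∞, -∞, 0]
  [-3, -∞, 0, 5, 3]
  [-2, 2, -5, 0, 2]
  [-15, -11, -∞, -18, 0]
D(3):
  [0, -∞, -∞, -∞, -12]
  [-∞, 0, -∞, -∞, 0]
  [-3, -∞, 0, 5, 3]
  [-2, 2, -5, 0, 2]
  [-15, -11, -∞, -18, 0]
D(4):
  [0, -∞, -∞, -∞, -12]
  [-∞, 0, -∞, -∞, 0]
  [3, 7, 0, 5, 7]
  [-2, 2, -5, 0, 2]
  [-15, -11, -23, -18, 0]
D(5):
  [0, -23, -35, -30, -12]
  [-15, 0, -23, -18, 0]
  [3, 7, 0, 5, 7]
  [-2, 2, -5, 0, 2]
  [-15, -11, -23, -18, 0]
Key observation: every diagonal entry stays at the unit through all rounds, so no improving cycle exists.
Answer: CONVERGES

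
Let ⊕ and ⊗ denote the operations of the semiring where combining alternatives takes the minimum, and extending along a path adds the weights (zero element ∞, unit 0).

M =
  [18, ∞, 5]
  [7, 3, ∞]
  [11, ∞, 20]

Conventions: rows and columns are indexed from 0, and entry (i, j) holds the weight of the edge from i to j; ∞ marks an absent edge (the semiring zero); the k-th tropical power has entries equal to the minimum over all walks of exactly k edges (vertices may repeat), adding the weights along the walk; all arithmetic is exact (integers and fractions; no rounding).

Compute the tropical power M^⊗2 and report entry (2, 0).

M^⊗2:
  [16, ∞, 23]
  [10, 6, 12]
  [29, ∞, 16]
Key observation: the optimum is the walk 2->0->0, with weight 11 + 18 = 29.
Optimal value attained by: walk 2->0->0.
Answer: (M^⊗2)[2][0] = 29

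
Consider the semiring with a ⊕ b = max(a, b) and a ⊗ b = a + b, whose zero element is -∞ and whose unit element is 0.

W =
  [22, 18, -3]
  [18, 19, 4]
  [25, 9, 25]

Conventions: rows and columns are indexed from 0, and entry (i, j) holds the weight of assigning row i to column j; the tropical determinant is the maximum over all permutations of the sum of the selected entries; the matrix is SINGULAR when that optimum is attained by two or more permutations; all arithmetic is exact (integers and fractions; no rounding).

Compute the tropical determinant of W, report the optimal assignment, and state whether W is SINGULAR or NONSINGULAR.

σ = (0, 1, 2): 22 + 19 + 25 = 66
σ = (0, 2, 1): 22 + 4 + 9 = 35
σ = (1, 0, 2): 18 + 18 + 25 = 61
σ = (1, 2, 0): 18 + 4 + 25 = 47
σ = (2, 0, 1): (-3) + 18 + 9 = 24
σ = (2, 1, 0): (-3) + 19 + 25 = 41
Optimal value attained by: σ = (0, 1, 2).
Answer: det⊕(W) = 66; verdict: NONSINGULAR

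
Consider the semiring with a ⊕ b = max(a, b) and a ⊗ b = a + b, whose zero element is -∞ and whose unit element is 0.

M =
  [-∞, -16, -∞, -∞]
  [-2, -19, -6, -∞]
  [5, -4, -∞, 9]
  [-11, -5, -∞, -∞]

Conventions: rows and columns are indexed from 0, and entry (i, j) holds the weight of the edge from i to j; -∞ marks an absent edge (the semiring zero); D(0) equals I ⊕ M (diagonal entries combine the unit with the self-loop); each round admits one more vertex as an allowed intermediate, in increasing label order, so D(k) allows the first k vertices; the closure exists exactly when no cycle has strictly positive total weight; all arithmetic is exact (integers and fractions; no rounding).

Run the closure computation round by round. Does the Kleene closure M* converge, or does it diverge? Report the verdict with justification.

D(0):
  [0, -16, -∞, -∞]
  [-2, 0, -6, -∞]
  [5, -4, 0, 9]
  [-11, -5, -∞, 0]
D(1):
  [0, -16, -∞, -∞]
  [-2, 0, -6, -∞]
  [5, -4, 0, 9]
  [-11, -5, -∞, 0]
D(2):
  [0, -16, -22, -∞]
  [-2, 0, -6, -∞]
  [5, -4, 0, 9]
  [-7, -5, -11, 0]
D(3):
  [0, -16, -22, -13]
  [-1, 0, -6, 3]
  [5, -4, 0, 9]
  [-6, -5, -11, 0]
D(4):
  [0, -16, -22, -13]
  [-1, 0, -6, 3]
  [5, 4, 0, 9]
  [-6, -5, -11, 0]
Key observation: every diagonal entry stays at the unit through all rounds, so no improving cycle exists.
Answer: CONVERGES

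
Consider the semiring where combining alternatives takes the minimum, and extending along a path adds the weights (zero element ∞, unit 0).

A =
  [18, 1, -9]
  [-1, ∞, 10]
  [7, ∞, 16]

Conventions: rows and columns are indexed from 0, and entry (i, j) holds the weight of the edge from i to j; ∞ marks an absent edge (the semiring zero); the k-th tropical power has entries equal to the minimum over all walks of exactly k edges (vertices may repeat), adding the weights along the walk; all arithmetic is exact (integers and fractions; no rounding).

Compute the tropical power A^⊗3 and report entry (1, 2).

A^⊗2:
  [-2, 19, 7]
  [17, 0, -10]
  [23, 8, -2]
A^⊗3:
  [14, -1, -11]
  [-3, 18, 6]
  [5, 24, 14]
Key observation: the optimum is the walk 1->0->2->2, with weight (-1) + (-9) + 16 = 6.
Optimal value attained by: walk 1->0->2->2.
Answer: (A^⊗3)[1][2] = 6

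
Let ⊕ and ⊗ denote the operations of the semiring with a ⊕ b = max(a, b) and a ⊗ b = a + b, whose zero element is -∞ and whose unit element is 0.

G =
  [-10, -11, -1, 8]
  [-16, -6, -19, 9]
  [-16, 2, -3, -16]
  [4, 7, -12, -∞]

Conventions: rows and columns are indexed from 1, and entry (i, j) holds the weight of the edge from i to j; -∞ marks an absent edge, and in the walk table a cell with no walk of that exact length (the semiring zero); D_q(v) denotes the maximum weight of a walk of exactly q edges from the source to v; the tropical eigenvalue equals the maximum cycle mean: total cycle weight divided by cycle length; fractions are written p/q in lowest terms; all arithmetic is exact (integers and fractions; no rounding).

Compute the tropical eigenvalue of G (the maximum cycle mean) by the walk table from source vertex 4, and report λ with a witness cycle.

q=0: [-∞, -∞, -∞, 0]
q=1: [4, 7, -12, -∞]
q=2: [-6, 1, 3, 16]
q=3: [20, 23, 4, 10]
q=4: [14, 17, 19, 32]
Optimal cycle mean attained by: cycle 2->4->2, total 9 + 7, length 2.
Answer: λ = 8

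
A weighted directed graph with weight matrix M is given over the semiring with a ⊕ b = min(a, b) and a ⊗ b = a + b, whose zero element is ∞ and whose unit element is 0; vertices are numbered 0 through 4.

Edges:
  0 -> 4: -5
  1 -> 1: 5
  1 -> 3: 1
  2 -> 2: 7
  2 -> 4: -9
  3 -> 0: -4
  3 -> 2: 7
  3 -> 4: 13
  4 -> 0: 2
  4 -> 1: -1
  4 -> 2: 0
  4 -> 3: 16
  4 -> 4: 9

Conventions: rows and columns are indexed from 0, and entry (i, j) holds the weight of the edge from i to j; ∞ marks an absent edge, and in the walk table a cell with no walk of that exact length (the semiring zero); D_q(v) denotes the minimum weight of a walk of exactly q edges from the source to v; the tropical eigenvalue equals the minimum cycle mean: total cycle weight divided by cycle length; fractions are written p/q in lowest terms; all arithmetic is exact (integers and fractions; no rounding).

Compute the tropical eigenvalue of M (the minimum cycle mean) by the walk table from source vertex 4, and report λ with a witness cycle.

q=0: [∞, ∞, ∞, ∞, 0]
q=1: [2, -1, 0, 16, 9]
q=2: [11, 4, 7, 0, -9]
q=3: [-7, -10, -9, 5, -2]
q=4: [0, -5, -2, -9, -18]
q=5: [-16, -19, -18, -4, -11]
Optimal cycle mean attained by: cycle 2->4->2, total (-9) + 0, length 2.
Answer: λ = -9/2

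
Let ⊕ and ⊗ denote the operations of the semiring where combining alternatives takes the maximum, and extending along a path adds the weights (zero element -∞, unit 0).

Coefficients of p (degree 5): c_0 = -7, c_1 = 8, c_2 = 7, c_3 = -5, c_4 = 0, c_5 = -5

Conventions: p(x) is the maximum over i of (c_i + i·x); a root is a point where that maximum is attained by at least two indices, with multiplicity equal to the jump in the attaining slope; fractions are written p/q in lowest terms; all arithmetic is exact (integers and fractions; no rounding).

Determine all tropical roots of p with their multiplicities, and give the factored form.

hull edge (i=0, c=-7) to (i=1, c=8): slope 15, span 1
hull edge (i=1, c=8) to (i=2, c=7): slope -1, span 1
hull edge (i=2, c=7) to (i=4, c=0): slope -7/2, span 2
hull edge (i=4, c=0) to (i=5, c=-5): slope -5, span 1
Factored form: p(x) = -5 ⊗ (x ⊕ (-15)) ⊗ (x ⊕ 1) ⊗ (x ⊕ 7/2) ⊗ (x ⊕ 7/2) ⊗ (x ⊕ 5)
Answer: roots = -15 (mult 1), 1 (mult 1), 7/2 (mult 2), 5 (mult 1)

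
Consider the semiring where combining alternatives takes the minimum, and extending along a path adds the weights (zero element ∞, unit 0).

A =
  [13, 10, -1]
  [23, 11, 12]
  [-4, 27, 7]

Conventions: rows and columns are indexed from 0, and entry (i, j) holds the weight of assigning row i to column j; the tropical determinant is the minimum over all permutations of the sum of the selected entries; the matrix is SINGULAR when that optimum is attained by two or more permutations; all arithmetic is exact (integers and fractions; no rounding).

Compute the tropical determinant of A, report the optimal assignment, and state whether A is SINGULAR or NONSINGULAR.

σ = (0, 1, 2): 13 + 11 + 7 = 31
σ = (0, 2, 1): 13 + 12 + 27 = 52
σ = (1, 0, 2): 10 + 23 + 7 = 40
σ = (1, 2, 0): 10 + 12 + (-4) = 18
σ = (2, 0, 1): (-1) + 23 + 27 = 49
σ = (2, 1, 0): (-1) + 11 + (-4) = 6
Optimal value attained by: σ = (2, 1, 0).
Answer: det⊕(A) = 6; verdict: NONSINGULAR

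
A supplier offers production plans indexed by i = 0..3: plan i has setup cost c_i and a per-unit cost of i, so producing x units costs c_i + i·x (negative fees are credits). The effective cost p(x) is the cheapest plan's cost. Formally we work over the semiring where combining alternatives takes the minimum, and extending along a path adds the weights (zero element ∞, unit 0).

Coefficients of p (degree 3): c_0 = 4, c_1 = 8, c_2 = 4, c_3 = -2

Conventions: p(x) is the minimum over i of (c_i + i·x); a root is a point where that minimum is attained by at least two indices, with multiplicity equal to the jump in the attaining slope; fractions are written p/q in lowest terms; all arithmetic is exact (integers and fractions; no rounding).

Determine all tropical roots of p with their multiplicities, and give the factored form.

hull edge (i=0, c=4) to (i=3, c=-2): slope -2, span 3
Factored form: p(x) = -2 ⊗ (x ⊕ 2) ⊗ (x ⊕ 2) ⊗ (x ⊕ 2)
Answer: roots = 2 (mult 3)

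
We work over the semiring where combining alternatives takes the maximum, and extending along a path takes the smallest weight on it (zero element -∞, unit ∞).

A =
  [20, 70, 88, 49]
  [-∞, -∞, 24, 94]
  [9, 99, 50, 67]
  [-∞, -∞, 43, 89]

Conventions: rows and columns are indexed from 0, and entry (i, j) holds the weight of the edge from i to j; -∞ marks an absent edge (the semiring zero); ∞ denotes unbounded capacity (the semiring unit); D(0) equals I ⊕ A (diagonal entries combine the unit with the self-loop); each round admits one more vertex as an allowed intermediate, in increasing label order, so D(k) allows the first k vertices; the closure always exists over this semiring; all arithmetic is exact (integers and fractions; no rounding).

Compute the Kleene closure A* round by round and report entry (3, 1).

D(0):
  [∞, 70, 88, 49]
  [-∞, ∞, 24, 94]
  [9, 99, ∞, 67]
  [-∞, -∞, 43, ∞]
D(1):
  [∞, 70, 88, 49]
  [-∞, ∞, 24, 94]
  [9, 99, ∞, 67]
  [-∞, -∞, 43, ∞]
D(2):
  [∞, 70, 88, 70]
  [-∞, ∞, 24, 94]
  [9, 99, ∞, 94]
  [-∞, -∞, 43, ∞]
D(3):
  [∞, 88, 88, 88]
  [9, ∞, 24, 94]
  [9, 99, ∞, 94]
  [9, 43, 43, ∞]
D(4):
  [∞, 88, 88, 88]
  [9, ∞, 43, 94]
  [9, 99, ∞, 94]
  [9, 43, 43, ∞]
Answer: A*[3][1] = 43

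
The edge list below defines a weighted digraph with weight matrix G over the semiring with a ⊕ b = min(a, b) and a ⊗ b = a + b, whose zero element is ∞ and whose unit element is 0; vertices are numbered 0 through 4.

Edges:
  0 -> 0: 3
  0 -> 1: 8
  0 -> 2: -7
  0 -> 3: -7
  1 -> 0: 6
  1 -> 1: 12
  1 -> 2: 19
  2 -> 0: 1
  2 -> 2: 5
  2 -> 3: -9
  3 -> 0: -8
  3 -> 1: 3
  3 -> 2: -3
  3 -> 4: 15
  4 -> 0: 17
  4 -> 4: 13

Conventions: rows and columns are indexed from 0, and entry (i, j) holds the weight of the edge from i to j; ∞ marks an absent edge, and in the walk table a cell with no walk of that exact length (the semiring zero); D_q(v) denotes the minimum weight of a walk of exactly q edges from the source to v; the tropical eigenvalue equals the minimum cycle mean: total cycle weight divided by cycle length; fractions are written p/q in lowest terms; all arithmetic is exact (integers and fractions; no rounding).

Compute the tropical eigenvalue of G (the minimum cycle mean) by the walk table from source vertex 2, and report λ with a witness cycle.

q=0: [∞, ∞, 0, ∞, ∞]
q=1: [1, ∞, 5, -9, ∞]
q=2: [-17, -6, -12, -6, 6]
q=3: [-14, -9, -24, -24, 9]
q=4: [-32, -21, -27, -33, -9]
q=5: [-41, -30, -39, -39, -18]
Optimal cycle mean attained by: cycle 0->2->3->0, total (-7) + (-9) + (-8), length 3.
Answer: λ = -8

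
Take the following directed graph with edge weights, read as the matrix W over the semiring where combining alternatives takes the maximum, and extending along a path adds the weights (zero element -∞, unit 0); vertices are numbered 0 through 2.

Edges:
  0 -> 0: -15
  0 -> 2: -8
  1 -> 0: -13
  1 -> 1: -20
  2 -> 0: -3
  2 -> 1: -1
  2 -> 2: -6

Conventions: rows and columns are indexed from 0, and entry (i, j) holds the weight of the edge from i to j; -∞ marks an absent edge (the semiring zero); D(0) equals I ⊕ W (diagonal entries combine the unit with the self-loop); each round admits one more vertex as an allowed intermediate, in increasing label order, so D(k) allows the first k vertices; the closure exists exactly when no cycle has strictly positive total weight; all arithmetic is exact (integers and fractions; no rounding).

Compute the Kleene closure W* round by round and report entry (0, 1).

D(0):
  [0, -∞, -8]
  [-13, 0, -∞]
  [-3, -1, 0]
D(1):
  [0, -∞, -8]
  [-13, 0, -21]
  [-3, -1, 0]
D(2):
  [0, -∞, -8]
  [-13, 0, -21]
  [-3, -1, 0]
D(3):
  [0, -9, -8]
  [-13, 0, -21]
  [-3, -1, 0]
Answer: W*[0][1] = -9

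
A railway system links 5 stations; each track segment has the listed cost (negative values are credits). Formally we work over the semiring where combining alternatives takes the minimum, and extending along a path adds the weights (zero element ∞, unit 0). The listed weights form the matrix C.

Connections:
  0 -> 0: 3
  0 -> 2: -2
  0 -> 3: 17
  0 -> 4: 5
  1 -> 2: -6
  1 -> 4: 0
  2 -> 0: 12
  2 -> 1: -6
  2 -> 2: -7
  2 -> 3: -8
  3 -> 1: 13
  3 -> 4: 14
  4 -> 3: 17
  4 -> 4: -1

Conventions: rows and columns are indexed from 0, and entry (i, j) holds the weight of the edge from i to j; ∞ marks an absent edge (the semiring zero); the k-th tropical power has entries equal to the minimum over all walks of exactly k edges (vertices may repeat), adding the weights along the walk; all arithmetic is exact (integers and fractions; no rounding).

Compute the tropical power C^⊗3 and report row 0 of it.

C^⊗2:
  [6, -8, -9, -10, 4]
  [6, -12, -13, -14, -1]
  [5, -13, -14, -15, -6]
  [∞, ∞, 7, 31, 13]
  [∞, 30, ∞, 16, -2]
C^⊗3:
  [3, -15, -16, -17, -8]
  [-1, -19, -20, -21, -12]
  [-2, -20, -21, -22, -13]
  [19, 1, 0, -1, 12]
  [∞, 29, 24, 15, -3]
Answer: row 0 of C^⊗3 = [3, -15, -16, -17, -8]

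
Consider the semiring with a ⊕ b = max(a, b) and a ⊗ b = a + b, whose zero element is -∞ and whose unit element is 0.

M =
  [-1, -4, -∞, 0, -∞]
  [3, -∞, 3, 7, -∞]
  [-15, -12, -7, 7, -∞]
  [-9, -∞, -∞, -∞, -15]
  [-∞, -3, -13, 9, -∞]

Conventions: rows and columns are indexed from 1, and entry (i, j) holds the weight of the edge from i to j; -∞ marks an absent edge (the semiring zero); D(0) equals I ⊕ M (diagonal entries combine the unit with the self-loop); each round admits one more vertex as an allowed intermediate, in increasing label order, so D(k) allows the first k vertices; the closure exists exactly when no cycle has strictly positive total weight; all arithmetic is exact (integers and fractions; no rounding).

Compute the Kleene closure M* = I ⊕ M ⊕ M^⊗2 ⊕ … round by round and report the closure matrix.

D(0):
  [0, -4, -∞, 0, -∞]
  [3, 0, 3, 7, -∞]
  [-15, -12, 0, 7, -∞]
  [-9, -∞, -∞, 0, -15]
  [-∞, -3, -13, 9, 0]
D(1):
  [0, -4, -∞, 0, -∞]
  [3, 0, 3, 7, -∞]
  [-15, -12, 0, 7, -∞]
  [-9, -13, -∞, 0, -15]
  [-∞, -3, -13, 9, 0]
D(2):
  [0, -4, -1, 3, -∞]
  [3, 0, 3, 7, -∞]
  [-9, -12, 0, 7, -∞]
  [-9, -13, -10, 0, -15]
  [0, -3, 0, 9, 0]
D(3):
  [0, -4, -1, 6, -∞]
  [3, 0, 3, 10, -∞]
  [-9, -12, 0, 7, -∞]
  [-9, -13, -10, 0, -15]
  [0, -3, 0, 9, 0]
D(4):
  [0, -4, -1, 6, -9]
  [3, 0, 3, 10, -5]
  [-2, -6, 0, 7, -8]
  [-9, -13, -10, 0, -15]
  [0, -3, 0, 9, 0]
D(5):
  [0, -4, -1, 6, -9]
  [3, 0, 3, 10, -5]
  [-2, -6, 0, 7, -8]
  [-9, -13, -10, 0, -15]
  [0, -3, 0, 9, 0]
Answer: M* = [[0, -4, -1, 6, -9], [3, 0, 3, 10, -5], [-2, -6, 0, 7, -8], [-9, -13, -10, 0, -15], [0, -3, 0, 9, 0]]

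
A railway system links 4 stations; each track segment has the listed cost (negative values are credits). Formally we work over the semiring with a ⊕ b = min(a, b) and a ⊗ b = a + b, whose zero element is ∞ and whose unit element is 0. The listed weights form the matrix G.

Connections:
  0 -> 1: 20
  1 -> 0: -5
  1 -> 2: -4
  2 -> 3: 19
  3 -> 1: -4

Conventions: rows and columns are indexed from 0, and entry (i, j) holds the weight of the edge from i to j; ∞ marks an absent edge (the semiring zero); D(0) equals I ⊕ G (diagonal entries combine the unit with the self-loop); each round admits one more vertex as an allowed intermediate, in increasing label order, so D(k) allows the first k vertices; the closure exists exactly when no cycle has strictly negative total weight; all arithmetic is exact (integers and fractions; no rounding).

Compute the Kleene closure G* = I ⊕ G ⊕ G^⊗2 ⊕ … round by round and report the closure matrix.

D(0):
  [0, 20, ∞, ∞]
  [-5, 0, -4, ∞]
  [∞, ∞, 0, 19]
  [∞, -4, ∞, 0]
D(1):
  [0, 20, ∞, ∞]
  [-5, 0, -4, ∞]
  [∞, ∞, 0, 19]
  [∞, -4, ∞, 0]
D(2):
  [0, 20, 16, ∞]
  [-5, 0, -4, ∞]
  [∞, ∞, 0, 19]
  [-9, -4, -8, 0]
D(3):
  [0, 20, 16, 35]
  [-5, 0, -4, 15]
  [∞, ∞, 0, 19]
  [-9, -4, -8, 0]
D(4):
  [0, 20, 16, 35]
  [-5, 0, -4, 15]
  [10, 15, 0, 19]
  [-9, -4, -8, 0]
Answer: G* = [[0, 20, 16, 35], [-5, 0, -4, 15], [10, 15, 0, 19], [-9, -4, -8, 0]]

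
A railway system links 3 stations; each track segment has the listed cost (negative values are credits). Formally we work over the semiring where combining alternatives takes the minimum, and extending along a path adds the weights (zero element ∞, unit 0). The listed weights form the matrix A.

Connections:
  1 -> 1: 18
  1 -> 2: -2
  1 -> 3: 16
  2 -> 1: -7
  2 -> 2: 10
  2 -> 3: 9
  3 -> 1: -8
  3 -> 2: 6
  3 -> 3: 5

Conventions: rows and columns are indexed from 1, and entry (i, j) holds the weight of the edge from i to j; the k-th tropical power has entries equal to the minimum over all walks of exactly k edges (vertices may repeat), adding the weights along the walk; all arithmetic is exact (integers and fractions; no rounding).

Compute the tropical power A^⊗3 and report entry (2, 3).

A^⊗2:
  [-9, 8, 7]
  [1, -9, 9]
  [-3, -10, 8]
A^⊗3:
  [-1, -11, 7]
  [-16, -1, 0]
  [-17, -5, -1]
Key observation: the optimum is the walk 2->1->2->3, with weight (-7) + (-2) + 9 = 0.
Optimal value attained by: walk 2->1->2->3.
Answer: (A^⊗3)[2][3] = 0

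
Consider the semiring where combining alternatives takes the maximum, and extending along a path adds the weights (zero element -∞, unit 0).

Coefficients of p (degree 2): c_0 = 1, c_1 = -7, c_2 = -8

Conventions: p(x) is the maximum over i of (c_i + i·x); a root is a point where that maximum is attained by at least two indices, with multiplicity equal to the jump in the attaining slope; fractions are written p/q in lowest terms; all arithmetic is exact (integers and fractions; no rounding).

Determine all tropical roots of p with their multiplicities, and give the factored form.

hull edge (i=0, c=1) to (i=2, c=-8): slope -9/2, span 2
Factored form: p(x) = -8 ⊗ (x ⊕ 9/2) ⊗ (x ⊕ 9/2)
Answer: roots = 9/2 (mult 2)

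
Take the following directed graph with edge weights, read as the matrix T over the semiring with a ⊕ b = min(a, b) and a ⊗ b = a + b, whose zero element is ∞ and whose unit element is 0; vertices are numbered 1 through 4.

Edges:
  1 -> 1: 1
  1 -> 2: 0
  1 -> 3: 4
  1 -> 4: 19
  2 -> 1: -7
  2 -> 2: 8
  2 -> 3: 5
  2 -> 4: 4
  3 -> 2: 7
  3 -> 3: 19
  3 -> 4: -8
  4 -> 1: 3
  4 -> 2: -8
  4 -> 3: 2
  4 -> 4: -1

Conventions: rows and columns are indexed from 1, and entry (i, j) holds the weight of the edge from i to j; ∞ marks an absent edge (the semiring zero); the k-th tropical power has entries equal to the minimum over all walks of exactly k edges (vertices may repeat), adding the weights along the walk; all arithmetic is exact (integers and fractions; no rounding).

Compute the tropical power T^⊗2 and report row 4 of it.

T^⊗2:
  [-7, 1, 5, -4]
  [-6, -7, -3, -3]
  [-5, -16, -6, -9]
  [-15, -9, -3, -6]
Answer: row 4 of T^⊗2 = [-15, -9, -3, -6]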